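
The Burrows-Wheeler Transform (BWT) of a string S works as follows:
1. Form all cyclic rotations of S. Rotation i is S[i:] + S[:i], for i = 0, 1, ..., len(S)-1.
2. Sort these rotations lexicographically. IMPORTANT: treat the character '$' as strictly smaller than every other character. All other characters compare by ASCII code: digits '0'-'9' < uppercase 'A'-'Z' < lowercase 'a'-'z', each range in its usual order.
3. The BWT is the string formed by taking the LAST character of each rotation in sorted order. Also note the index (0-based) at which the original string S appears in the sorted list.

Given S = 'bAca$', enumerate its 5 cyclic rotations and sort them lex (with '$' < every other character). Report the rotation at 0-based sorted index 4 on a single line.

All 5 rotations (rotation i = S[i:]+S[:i]):
  rot[0] = bAca$
  rot[1] = Aca$b
  rot[2] = ca$bA
  rot[3] = a$bAc
  rot[4] = $bAca
Sorted (with $ < everything):
  sorted[0] = $bAca
  sorted[1] = Aca$b
  sorted[2] = a$bAc
  sorted[3] = bAca$
  sorted[4] = ca$bA
sorted[4] = ca$bA

Answer: ca$bA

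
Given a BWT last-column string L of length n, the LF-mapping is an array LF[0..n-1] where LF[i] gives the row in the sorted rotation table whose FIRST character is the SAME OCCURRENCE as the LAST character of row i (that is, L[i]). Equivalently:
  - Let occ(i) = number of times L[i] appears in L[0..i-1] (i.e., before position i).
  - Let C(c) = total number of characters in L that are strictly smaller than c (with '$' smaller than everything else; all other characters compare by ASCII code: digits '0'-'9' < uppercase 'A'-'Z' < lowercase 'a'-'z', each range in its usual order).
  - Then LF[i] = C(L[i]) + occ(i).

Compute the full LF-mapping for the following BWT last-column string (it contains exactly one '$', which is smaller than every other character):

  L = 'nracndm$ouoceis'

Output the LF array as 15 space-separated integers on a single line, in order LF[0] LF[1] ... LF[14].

Char counts: '$':1, 'a':1, 'c':2, 'd':1, 'e':1, 'i':1, 'm':1, 'n':2, 'o':2, 'r':1, 's':1, 'u':1
C (first-col start): C('$')=0, C('a')=1, C('c')=2, C('d')=4, C('e')=5, C('i')=6, C('m')=7, C('n')=8, C('o')=10, C('r')=12, C('s')=13, C('u')=14
L[0]='n': occ=0, LF[0]=C('n')+0=8+0=8
L[1]='r': occ=0, LF[1]=C('r')+0=12+0=12
L[2]='a': occ=0, LF[2]=C('a')+0=1+0=1
L[3]='c': occ=0, LF[3]=C('c')+0=2+0=2
L[4]='n': occ=1, LF[4]=C('n')+1=8+1=9
L[5]='d': occ=0, LF[5]=C('d')+0=4+0=4
L[6]='m': occ=0, LF[6]=C('m')+0=7+0=7
L[7]='$': occ=0, LF[7]=C('$')+0=0+0=0
L[8]='o': occ=0, LF[8]=C('o')+0=10+0=10
L[9]='u': occ=0, LF[9]=C('u')+0=14+0=14
L[10]='o': occ=1, LF[10]=C('o')+1=10+1=11
L[11]='c': occ=1, LF[11]=C('c')+1=2+1=3
L[12]='e': occ=0, LF[12]=C('e')+0=5+0=5
L[13]='i': occ=0, LF[13]=C('i')+0=6+0=6
L[14]='s': occ=0, LF[14]=C('s')+0=13+0=13

Answer: 8 12 1 2 9 4 7 0 10 14 11 3 5 6 13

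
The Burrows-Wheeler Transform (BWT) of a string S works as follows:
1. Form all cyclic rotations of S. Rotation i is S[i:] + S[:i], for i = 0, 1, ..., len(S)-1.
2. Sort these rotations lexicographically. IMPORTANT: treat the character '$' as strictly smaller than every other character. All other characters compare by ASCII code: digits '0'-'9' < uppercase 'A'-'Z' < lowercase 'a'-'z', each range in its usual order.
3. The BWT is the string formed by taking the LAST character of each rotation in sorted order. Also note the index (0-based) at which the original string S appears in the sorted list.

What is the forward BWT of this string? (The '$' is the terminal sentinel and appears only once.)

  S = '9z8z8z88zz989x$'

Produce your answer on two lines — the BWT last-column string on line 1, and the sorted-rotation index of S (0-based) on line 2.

All 15 rotations (rotation i = S[i:]+S[:i]):
  rot[0] = 9z8z8z88zz989x$
  rot[1] = z8z8z88zz989x$9
  rot[2] = 8z8z88zz989x$9z
  rot[3] = z8z88zz989x$9z8
  rot[4] = 8z88zz989x$9z8z
  rot[5] = z88zz989x$9z8z8
  rot[6] = 88zz989x$9z8z8z
  rot[7] = 8zz989x$9z8z8z8
  rot[8] = zz989x$9z8z8z88
  rot[9] = z989x$9z8z8z88z
  rot[10] = 989x$9z8z8z88zz
  rot[11] = 89x$9z8z8z88zz9
  rot[12] = 9x$9z8z8z88zz98
  rot[13] = x$9z8z8z88zz989
  rot[14] = $9z8z8z88zz989x
Sorted (with $ < everything):
  sorted[0] = $9z8z8z88zz989x  (last char: 'x')
  sorted[1] = 88zz989x$9z8z8z  (last char: 'z')
  sorted[2] = 89x$9z8z8z88zz9  (last char: '9')
  sorted[3] = 8z88zz989x$9z8z  (last char: 'z')
  sorted[4] = 8z8z88zz989x$9z  (last char: 'z')
  sorted[5] = 8zz989x$9z8z8z8  (last char: '8')
  sorted[6] = 989x$9z8z8z88zz  (last char: 'z')
  sorted[7] = 9x$9z8z8z88zz98  (last char: '8')
  sorted[8] = 9z8z8z88zz989x$  (last char: '$')
  sorted[9] = x$9z8z8z88zz989  (last char: '9')
  sorted[10] = z88zz989x$9z8z8  (last char: '8')
  sorted[11] = z8z88zz989x$9z8  (last char: '8')
  sorted[12] = z8z8z88zz989x$9  (last char: '9')
  sorted[13] = z989x$9z8z8z88z  (last char: 'z')
  sorted[14] = zz989x$9z8z8z88  (last char: '8')
Last column: xz9zz8z8$9889z8
Original string S is at sorted index 8

Answer: xz9zz8z8$9889z8
8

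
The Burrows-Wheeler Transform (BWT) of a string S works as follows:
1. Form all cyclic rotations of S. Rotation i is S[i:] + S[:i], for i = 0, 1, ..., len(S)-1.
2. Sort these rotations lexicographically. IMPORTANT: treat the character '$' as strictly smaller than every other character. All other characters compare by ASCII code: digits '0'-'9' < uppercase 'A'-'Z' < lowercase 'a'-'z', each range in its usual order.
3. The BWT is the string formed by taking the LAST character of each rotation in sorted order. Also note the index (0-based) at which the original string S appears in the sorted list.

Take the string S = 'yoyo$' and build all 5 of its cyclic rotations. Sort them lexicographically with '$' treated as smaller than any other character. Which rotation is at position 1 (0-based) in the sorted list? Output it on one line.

Answer: o$yoy

Derivation:
All 5 rotations (rotation i = S[i:]+S[:i]):
  rot[0] = yoyo$
  rot[1] = oyo$y
  rot[2] = yo$yo
  rot[3] = o$yoy
  rot[4] = $yoyo
Sorted (with $ < everything):
  sorted[0] = $yoyo
  sorted[1] = o$yoy
  sorted[2] = oyo$y
  sorted[3] = yo$yo
  sorted[4] = yoyo$
sorted[1] = o$yoy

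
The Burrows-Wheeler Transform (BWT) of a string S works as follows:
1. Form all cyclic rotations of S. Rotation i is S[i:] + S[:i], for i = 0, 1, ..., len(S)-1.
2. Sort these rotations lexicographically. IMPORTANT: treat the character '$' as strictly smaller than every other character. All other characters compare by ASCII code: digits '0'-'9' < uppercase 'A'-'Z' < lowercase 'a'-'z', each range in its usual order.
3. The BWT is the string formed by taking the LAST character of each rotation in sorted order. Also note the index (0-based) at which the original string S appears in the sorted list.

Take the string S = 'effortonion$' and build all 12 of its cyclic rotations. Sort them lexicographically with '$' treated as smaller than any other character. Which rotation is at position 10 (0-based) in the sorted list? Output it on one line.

All 12 rotations (rotation i = S[i:]+S[:i]):
  rot[0] = effortonion$
  rot[1] = ffortonion$e
  rot[2] = fortonion$ef
  rot[3] = ortonion$eff
  rot[4] = rtonion$effo
  rot[5] = tonion$effor
  rot[6] = onion$effort
  rot[7] = nion$efforto
  rot[8] = ion$efforton
  rot[9] = on$effortoni
  rot[10] = n$effortonio
  rot[11] = $effortonion
Sorted (with $ < everything):
  sorted[0] = $effortonion
  sorted[1] = effortonion$
  sorted[2] = ffortonion$e
  sorted[3] = fortonion$ef
  sorted[4] = ion$efforton
  sorted[5] = n$effortonio
  sorted[6] = nion$efforto
  sorted[7] = on$effortoni
  sorted[8] = onion$effort
  sorted[9] = ortonion$eff
  sorted[10] = rtonion$effo
  sorted[11] = tonion$effor
sorted[10] = rtonion$effo

Answer: rtonion$effo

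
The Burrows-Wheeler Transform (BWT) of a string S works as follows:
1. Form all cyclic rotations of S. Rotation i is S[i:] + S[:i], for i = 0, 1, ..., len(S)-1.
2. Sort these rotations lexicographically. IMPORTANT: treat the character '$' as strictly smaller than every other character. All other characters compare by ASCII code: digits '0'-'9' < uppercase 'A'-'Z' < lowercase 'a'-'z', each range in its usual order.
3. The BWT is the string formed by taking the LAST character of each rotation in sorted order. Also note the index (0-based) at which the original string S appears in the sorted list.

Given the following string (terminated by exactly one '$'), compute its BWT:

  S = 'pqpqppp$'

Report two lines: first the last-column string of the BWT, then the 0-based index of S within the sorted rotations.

Answer: pppqq$pp
5

Derivation:
All 8 rotations (rotation i = S[i:]+S[:i]):
  rot[0] = pqpqppp$
  rot[1] = qpqppp$p
  rot[2] = pqppp$pq
  rot[3] = qppp$pqp
  rot[4] = ppp$pqpq
  rot[5] = pp$pqpqp
  rot[6] = p$pqpqpp
  rot[7] = $pqpqppp
Sorted (with $ < everything):
  sorted[0] = $pqpqppp  (last char: 'p')
  sorted[1] = p$pqpqpp  (last char: 'p')
  sorted[2] = pp$pqpqp  (last char: 'p')
  sorted[3] = ppp$pqpq  (last char: 'q')
  sorted[4] = pqppp$pq  (last char: 'q')
  sorted[5] = pqpqppp$  (last char: '$')
  sorted[6] = qppp$pqp  (last char: 'p')
  sorted[7] = qpqppp$p  (last char: 'p')
Last column: pppqq$pp
Original string S is at sorted index 5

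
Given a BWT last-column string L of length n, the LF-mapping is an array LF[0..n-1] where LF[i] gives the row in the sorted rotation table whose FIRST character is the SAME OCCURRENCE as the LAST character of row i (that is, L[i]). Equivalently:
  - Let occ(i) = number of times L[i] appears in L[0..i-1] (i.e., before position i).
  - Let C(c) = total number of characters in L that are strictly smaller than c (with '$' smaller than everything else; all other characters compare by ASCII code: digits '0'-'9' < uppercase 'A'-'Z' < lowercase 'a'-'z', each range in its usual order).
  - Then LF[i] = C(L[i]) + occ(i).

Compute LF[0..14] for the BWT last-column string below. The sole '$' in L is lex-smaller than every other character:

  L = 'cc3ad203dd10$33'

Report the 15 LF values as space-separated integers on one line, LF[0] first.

Answer: 10 11 5 9 12 4 1 6 13 14 3 2 0 7 8

Derivation:
Char counts: '$':1, '0':2, '1':1, '2':1, '3':4, 'a':1, 'c':2, 'd':3
C (first-col start): C('$')=0, C('0')=1, C('1')=3, C('2')=4, C('3')=5, C('a')=9, C('c')=10, C('d')=12
L[0]='c': occ=0, LF[0]=C('c')+0=10+0=10
L[1]='c': occ=1, LF[1]=C('c')+1=10+1=11
L[2]='3': occ=0, LF[2]=C('3')+0=5+0=5
L[3]='a': occ=0, LF[3]=C('a')+0=9+0=9
L[4]='d': occ=0, LF[4]=C('d')+0=12+0=12
L[5]='2': occ=0, LF[5]=C('2')+0=4+0=4
L[6]='0': occ=0, LF[6]=C('0')+0=1+0=1
L[7]='3': occ=1, LF[7]=C('3')+1=5+1=6
L[8]='d': occ=1, LF[8]=C('d')+1=12+1=13
L[9]='d': occ=2, LF[9]=C('d')+2=12+2=14
L[10]='1': occ=0, LF[10]=C('1')+0=3+0=3
L[11]='0': occ=1, LF[11]=C('0')+1=1+1=2
L[12]='$': occ=0, LF[12]=C('$')+0=0+0=0
L[13]='3': occ=2, LF[13]=C('3')+2=5+2=7
L[14]='3': occ=3, LF[14]=C('3')+3=5+3=8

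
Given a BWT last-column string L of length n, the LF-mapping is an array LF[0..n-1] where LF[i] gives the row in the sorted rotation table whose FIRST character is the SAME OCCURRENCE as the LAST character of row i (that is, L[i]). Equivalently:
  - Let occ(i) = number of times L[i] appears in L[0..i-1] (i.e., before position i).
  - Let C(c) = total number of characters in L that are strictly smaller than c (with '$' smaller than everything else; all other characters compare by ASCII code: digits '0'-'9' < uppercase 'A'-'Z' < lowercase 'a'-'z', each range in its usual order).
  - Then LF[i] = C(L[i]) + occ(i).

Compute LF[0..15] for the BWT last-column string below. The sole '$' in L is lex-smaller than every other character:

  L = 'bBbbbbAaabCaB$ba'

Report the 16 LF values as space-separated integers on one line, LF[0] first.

Answer: 9 2 10 11 12 13 1 5 6 14 4 7 3 0 15 8

Derivation:
Char counts: '$':1, 'A':1, 'B':2, 'C':1, 'a':4, 'b':7
C (first-col start): C('$')=0, C('A')=1, C('B')=2, C('C')=4, C('a')=5, C('b')=9
L[0]='b': occ=0, LF[0]=C('b')+0=9+0=9
L[1]='B': occ=0, LF[1]=C('B')+0=2+0=2
L[2]='b': occ=1, LF[2]=C('b')+1=9+1=10
L[3]='b': occ=2, LF[3]=C('b')+2=9+2=11
L[4]='b': occ=3, LF[4]=C('b')+3=9+3=12
L[5]='b': occ=4, LF[5]=C('b')+4=9+4=13
L[6]='A': occ=0, LF[6]=C('A')+0=1+0=1
L[7]='a': occ=0, LF[7]=C('a')+0=5+0=5
L[8]='a': occ=1, LF[8]=C('a')+1=5+1=6
L[9]='b': occ=5, LF[9]=C('b')+5=9+5=14
L[10]='C': occ=0, LF[10]=C('C')+0=4+0=4
L[11]='a': occ=2, LF[11]=C('a')+2=5+2=7
L[12]='B': occ=1, LF[12]=C('B')+1=2+1=3
L[13]='$': occ=0, LF[13]=C('$')+0=0+0=0
L[14]='b': occ=6, LF[14]=C('b')+6=9+6=15
L[15]='a': occ=3, LF[15]=C('a')+3=5+3=8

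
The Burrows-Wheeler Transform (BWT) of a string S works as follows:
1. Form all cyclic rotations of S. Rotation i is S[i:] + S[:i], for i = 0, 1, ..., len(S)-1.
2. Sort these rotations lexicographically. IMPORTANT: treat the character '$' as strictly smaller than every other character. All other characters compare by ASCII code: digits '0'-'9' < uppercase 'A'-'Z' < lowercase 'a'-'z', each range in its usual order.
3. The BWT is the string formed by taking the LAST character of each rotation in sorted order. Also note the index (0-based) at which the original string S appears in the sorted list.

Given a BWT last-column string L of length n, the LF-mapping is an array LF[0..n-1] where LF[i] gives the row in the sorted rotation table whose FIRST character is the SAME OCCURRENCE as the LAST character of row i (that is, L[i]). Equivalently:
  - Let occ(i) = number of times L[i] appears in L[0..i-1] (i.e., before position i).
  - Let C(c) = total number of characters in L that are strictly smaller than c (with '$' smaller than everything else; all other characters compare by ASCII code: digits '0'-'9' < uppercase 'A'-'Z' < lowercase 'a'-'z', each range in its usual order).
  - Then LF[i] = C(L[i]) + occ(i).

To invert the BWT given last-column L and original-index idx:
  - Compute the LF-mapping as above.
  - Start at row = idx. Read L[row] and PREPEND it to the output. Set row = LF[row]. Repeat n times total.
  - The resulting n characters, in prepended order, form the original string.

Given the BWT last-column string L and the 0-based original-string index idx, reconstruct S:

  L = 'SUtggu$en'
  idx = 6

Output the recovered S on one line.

Answer: nuggetUS$

Derivation:
LF mapping: 1 2 7 4 5 8 0 3 6
Walk LF starting at row 6, prepending L[row]:
  step 1: row=6, L[6]='$', prepend. Next row=LF[6]=0
  step 2: row=0, L[0]='S', prepend. Next row=LF[0]=1
  step 3: row=1, L[1]='U', prepend. Next row=LF[1]=2
  step 4: row=2, L[2]='t', prepend. Next row=LF[2]=7
  step 5: row=7, L[7]='e', prepend. Next row=LF[7]=3
  step 6: row=3, L[3]='g', prepend. Next row=LF[3]=4
  step 7: row=4, L[4]='g', prepend. Next row=LF[4]=5
  step 8: row=5, L[5]='u', prepend. Next row=LF[5]=8
  step 9: row=8, L[8]='n', prepend. Next row=LF[8]=6
Reversed output: nuggetUS$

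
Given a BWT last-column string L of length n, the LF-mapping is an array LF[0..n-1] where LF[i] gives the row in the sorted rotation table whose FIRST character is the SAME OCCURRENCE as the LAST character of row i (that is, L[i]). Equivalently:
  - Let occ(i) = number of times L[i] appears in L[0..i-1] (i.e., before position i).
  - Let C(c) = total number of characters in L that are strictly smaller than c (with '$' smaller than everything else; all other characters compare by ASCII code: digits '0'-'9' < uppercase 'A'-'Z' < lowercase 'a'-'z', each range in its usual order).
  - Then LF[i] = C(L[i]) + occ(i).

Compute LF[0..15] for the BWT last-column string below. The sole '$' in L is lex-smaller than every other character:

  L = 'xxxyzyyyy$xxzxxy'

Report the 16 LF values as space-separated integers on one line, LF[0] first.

Char counts: '$':1, 'x':7, 'y':6, 'z':2
C (first-col start): C('$')=0, C('x')=1, C('y')=8, C('z')=14
L[0]='x': occ=0, LF[0]=C('x')+0=1+0=1
L[1]='x': occ=1, LF[1]=C('x')+1=1+1=2
L[2]='x': occ=2, LF[2]=C('x')+2=1+2=3
L[3]='y': occ=0, LF[3]=C('y')+0=8+0=8
L[4]='z': occ=0, LF[4]=C('z')+0=14+0=14
L[5]='y': occ=1, LF[5]=C('y')+1=8+1=9
L[6]='y': occ=2, LF[6]=C('y')+2=8+2=10
L[7]='y': occ=3, LF[7]=C('y')+3=8+3=11
L[8]='y': occ=4, LF[8]=C('y')+4=8+4=12
L[9]='$': occ=0, LF[9]=C('$')+0=0+0=0
L[10]='x': occ=3, LF[10]=C('x')+3=1+3=4
L[11]='x': occ=4, LF[11]=C('x')+4=1+4=5
L[12]='z': occ=1, LF[12]=C('z')+1=14+1=15
L[13]='x': occ=5, LF[13]=C('x')+5=1+5=6
L[14]='x': occ=6, LF[14]=C('x')+6=1+6=7
L[15]='y': occ=5, LF[15]=C('y')+5=8+5=13

Answer: 1 2 3 8 14 9 10 11 12 0 4 5 15 6 7 13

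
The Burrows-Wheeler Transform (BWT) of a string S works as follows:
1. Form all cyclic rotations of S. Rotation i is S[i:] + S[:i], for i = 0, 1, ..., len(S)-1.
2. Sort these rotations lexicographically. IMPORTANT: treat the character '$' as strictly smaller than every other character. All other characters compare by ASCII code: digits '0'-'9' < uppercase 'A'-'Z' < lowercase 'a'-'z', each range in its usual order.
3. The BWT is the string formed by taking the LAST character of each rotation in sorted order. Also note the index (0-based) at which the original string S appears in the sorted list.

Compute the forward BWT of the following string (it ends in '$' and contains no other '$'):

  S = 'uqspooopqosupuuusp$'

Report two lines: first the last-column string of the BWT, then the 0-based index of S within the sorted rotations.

Answer: ppooqssoupuuqos$uup
15

Derivation:
All 19 rotations (rotation i = S[i:]+S[:i]):
  rot[0] = uqspooopqosupuuusp$
  rot[1] = qspooopqosupuuusp$u
  rot[2] = spooopqosupuuusp$uq
  rot[3] = pooopqosupuuusp$uqs
  rot[4] = ooopqosupuuusp$uqsp
  rot[5] = oopqosupuuusp$uqspo
  rot[6] = opqosupuuusp$uqspoo
  rot[7] = pqosupuuusp$uqspooo
  rot[8] = qosupuuusp$uqspooop
  rot[9] = osupuuusp$uqspooopq
  rot[10] = supuuusp$uqspooopqo
  rot[11] = upuuusp$uqspooopqos
  rot[12] = puuusp$uqspooopqosu
  rot[13] = uuusp$uqspooopqosup
  rot[14] = uusp$uqspooopqosupu
  rot[15] = usp$uqspooopqosupuu
  rot[16] = sp$uqspooopqosupuuu
  rot[17] = p$uqspooopqosupuuus
  rot[18] = $uqspooopqosupuuusp
Sorted (with $ < everything):
  sorted[0] = $uqspooopqosupuuusp  (last char: 'p')
  sorted[1] = ooopqosupuuusp$uqsp  (last char: 'p')
  sorted[2] = oopqosupuuusp$uqspo  (last char: 'o')
  sorted[3] = opqosupuuusp$uqspoo  (last char: 'o')
  sorted[4] = osupuuusp$uqspooopq  (last char: 'q')
  sorted[5] = p$uqspooopqosupuuus  (last char: 's')
  sorted[6] = pooopqosupuuusp$uqs  (last char: 's')
  sorted[7] = pqosupuuusp$uqspooo  (last char: 'o')
  sorted[8] = puuusp$uqspooopqosu  (last char: 'u')
  sorted[9] = qosupuuusp$uqspooop  (last char: 'p')
  sorted[10] = qspooopqosupuuusp$u  (last char: 'u')
  sorted[11] = sp$uqspooopqosupuuu  (last char: 'u')
  sorted[12] = spooopqosupuuusp$uq  (last char: 'q')
  sorted[13] = supuuusp$uqspooopqo  (last char: 'o')
  sorted[14] = upuuusp$uqspooopqos  (last char: 's')
  sorted[15] = uqspooopqosupuuusp$  (last char: '$')
  sorted[16] = usp$uqspooopqosupuu  (last char: 'u')
  sorted[17] = uusp$uqspooopqosupu  (last char: 'u')
  sorted[18] = uuusp$uqspooopqosup  (last char: 'p')
Last column: ppooqssoupuuqos$uup
Original string S is at sorted index 15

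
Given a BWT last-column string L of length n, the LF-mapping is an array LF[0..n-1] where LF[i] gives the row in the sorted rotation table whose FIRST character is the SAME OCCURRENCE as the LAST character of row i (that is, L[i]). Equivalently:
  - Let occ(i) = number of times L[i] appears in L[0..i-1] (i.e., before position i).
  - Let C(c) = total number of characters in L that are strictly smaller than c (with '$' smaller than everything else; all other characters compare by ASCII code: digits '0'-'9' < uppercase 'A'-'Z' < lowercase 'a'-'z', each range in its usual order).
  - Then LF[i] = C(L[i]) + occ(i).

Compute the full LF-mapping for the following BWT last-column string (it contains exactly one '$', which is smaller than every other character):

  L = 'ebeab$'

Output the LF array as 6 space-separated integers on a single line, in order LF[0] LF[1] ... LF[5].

Char counts: '$':1, 'a':1, 'b':2, 'e':2
C (first-col start): C('$')=0, C('a')=1, C('b')=2, C('e')=4
L[0]='e': occ=0, LF[0]=C('e')+0=4+0=4
L[1]='b': occ=0, LF[1]=C('b')+0=2+0=2
L[2]='e': occ=1, LF[2]=C('e')+1=4+1=5
L[3]='a': occ=0, LF[3]=C('a')+0=1+0=1
L[4]='b': occ=1, LF[4]=C('b')+1=2+1=3
L[5]='$': occ=0, LF[5]=C('$')+0=0+0=0

Answer: 4 2 5 1 3 0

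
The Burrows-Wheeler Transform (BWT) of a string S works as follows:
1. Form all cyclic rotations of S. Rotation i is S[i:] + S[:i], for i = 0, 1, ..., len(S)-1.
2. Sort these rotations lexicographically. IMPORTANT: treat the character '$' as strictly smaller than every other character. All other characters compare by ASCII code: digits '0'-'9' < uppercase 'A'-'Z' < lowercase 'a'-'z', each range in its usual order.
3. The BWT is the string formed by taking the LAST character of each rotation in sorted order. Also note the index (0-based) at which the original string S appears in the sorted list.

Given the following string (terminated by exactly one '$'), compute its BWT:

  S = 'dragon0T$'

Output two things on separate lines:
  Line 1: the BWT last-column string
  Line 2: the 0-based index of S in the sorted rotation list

Answer: Tn0r$aogd
4

Derivation:
All 9 rotations (rotation i = S[i:]+S[:i]):
  rot[0] = dragon0T$
  rot[1] = ragon0T$d
  rot[2] = agon0T$dr
  rot[3] = gon0T$dra
  rot[4] = on0T$drag
  rot[5] = n0T$drago
  rot[6] = 0T$dragon
  rot[7] = T$dragon0
  rot[8] = $dragon0T
Sorted (with $ < everything):
  sorted[0] = $dragon0T  (last char: 'T')
  sorted[1] = 0T$dragon  (last char: 'n')
  sorted[2] = T$dragon0  (last char: '0')
  sorted[3] = agon0T$dr  (last char: 'r')
  sorted[4] = dragon0T$  (last char: '$')
  sorted[5] = gon0T$dra  (last char: 'a')
  sorted[6] = n0T$drago  (last char: 'o')
  sorted[7] = on0T$drag  (last char: 'g')
  sorted[8] = ragon0T$d  (last char: 'd')
Last column: Tn0r$aogd
Original string S is at sorted index 4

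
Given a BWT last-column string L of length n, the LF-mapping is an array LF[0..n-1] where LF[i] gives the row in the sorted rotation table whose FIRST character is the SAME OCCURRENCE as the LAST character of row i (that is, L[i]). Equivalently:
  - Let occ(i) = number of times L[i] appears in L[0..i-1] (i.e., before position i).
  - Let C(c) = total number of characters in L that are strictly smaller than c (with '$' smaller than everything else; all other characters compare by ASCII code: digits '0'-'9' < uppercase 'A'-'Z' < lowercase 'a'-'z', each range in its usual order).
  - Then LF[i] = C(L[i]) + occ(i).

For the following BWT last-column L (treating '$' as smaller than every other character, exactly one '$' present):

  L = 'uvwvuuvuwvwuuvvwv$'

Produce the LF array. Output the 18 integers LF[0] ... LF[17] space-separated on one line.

Answer: 1 7 14 8 2 3 9 4 15 10 16 5 6 11 12 17 13 0

Derivation:
Char counts: '$':1, 'u':6, 'v':7, 'w':4
C (first-col start): C('$')=0, C('u')=1, C('v')=7, C('w')=14
L[0]='u': occ=0, LF[0]=C('u')+0=1+0=1
L[1]='v': occ=0, LF[1]=C('v')+0=7+0=7
L[2]='w': occ=0, LF[2]=C('w')+0=14+0=14
L[3]='v': occ=1, LF[3]=C('v')+1=7+1=8
L[4]='u': occ=1, LF[4]=C('u')+1=1+1=2
L[5]='u': occ=2, LF[5]=C('u')+2=1+2=3
L[6]='v': occ=2, LF[6]=C('v')+2=7+2=9
L[7]='u': occ=3, LF[7]=C('u')+3=1+3=4
L[8]='w': occ=1, LF[8]=C('w')+1=14+1=15
L[9]='v': occ=3, LF[9]=C('v')+3=7+3=10
L[10]='w': occ=2, LF[10]=C('w')+2=14+2=16
L[11]='u': occ=4, LF[11]=C('u')+4=1+4=5
L[12]='u': occ=5, LF[12]=C('u')+5=1+5=6
L[13]='v': occ=4, LF[13]=C('v')+4=7+4=11
L[14]='v': occ=5, LF[14]=C('v')+5=7+5=12
L[15]='w': occ=3, LF[15]=C('w')+3=14+3=17
L[16]='v': occ=6, LF[16]=C('v')+6=7+6=13
L[17]='$': occ=0, LF[17]=C('$')+0=0+0=0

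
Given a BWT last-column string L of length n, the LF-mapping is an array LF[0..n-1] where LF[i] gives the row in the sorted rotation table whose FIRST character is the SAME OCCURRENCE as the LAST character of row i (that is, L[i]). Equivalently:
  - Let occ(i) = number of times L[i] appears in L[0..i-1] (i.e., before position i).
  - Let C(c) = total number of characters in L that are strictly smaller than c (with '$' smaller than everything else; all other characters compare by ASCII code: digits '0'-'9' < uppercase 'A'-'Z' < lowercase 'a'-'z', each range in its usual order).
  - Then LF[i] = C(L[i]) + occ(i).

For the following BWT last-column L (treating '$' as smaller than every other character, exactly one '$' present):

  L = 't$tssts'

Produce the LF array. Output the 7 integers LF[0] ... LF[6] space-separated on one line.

Answer: 4 0 5 1 2 6 3

Derivation:
Char counts: '$':1, 's':3, 't':3
C (first-col start): C('$')=0, C('s')=1, C('t')=4
L[0]='t': occ=0, LF[0]=C('t')+0=4+0=4
L[1]='$': occ=0, LF[1]=C('$')+0=0+0=0
L[2]='t': occ=1, LF[2]=C('t')+1=4+1=5
L[3]='s': occ=0, LF[3]=C('s')+0=1+0=1
L[4]='s': occ=1, LF[4]=C('s')+1=1+1=2
L[5]='t': occ=2, LF[5]=C('t')+2=4+2=6
L[6]='s': occ=2, LF[6]=C('s')+2=1+2=3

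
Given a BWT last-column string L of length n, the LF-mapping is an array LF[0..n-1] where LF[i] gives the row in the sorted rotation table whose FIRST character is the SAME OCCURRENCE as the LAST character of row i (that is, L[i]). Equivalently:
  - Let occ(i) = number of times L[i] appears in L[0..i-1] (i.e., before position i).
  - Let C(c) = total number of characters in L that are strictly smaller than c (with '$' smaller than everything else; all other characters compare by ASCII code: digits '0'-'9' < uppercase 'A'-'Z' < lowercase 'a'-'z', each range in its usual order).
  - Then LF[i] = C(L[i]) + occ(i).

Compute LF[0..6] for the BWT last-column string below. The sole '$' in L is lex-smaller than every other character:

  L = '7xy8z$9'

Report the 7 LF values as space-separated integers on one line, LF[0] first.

Char counts: '$':1, '7':1, '8':1, '9':1, 'x':1, 'y':1, 'z':1
C (first-col start): C('$')=0, C('7')=1, C('8')=2, C('9')=3, C('x')=4, C('y')=5, C('z')=6
L[0]='7': occ=0, LF[0]=C('7')+0=1+0=1
L[1]='x': occ=0, LF[1]=C('x')+0=4+0=4
L[2]='y': occ=0, LF[2]=C('y')+0=5+0=5
L[3]='8': occ=0, LF[3]=C('8')+0=2+0=2
L[4]='z': occ=0, LF[4]=C('z')+0=6+0=6
L[5]='$': occ=0, LF[5]=C('$')+0=0+0=0
L[6]='9': occ=0, LF[6]=C('9')+0=3+0=3

Answer: 1 4 5 2 6 0 3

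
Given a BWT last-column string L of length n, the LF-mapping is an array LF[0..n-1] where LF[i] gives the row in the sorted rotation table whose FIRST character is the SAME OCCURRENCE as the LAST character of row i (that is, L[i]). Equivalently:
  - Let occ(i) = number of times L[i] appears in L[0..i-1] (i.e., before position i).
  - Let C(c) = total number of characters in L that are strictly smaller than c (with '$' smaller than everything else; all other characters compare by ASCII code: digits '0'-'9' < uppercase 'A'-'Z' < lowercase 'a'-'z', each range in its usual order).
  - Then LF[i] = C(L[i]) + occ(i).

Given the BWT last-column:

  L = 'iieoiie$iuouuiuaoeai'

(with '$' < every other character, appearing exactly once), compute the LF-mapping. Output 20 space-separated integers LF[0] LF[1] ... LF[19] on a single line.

Answer: 6 7 3 13 8 9 4 0 10 16 14 17 18 11 19 1 15 5 2 12

Derivation:
Char counts: '$':1, 'a':2, 'e':3, 'i':7, 'o':3, 'u':4
C (first-col start): C('$')=0, C('a')=1, C('e')=3, C('i')=6, C('o')=13, C('u')=16
L[0]='i': occ=0, LF[0]=C('i')+0=6+0=6
L[1]='i': occ=1, LF[1]=C('i')+1=6+1=7
L[2]='e': occ=0, LF[2]=C('e')+0=3+0=3
L[3]='o': occ=0, LF[3]=C('o')+0=13+0=13
L[4]='i': occ=2, LF[4]=C('i')+2=6+2=8
L[5]='i': occ=3, LF[5]=C('i')+3=6+3=9
L[6]='e': occ=1, LF[6]=C('e')+1=3+1=4
L[7]='$': occ=0, LF[7]=C('$')+0=0+0=0
L[8]='i': occ=4, LF[8]=C('i')+4=6+4=10
L[9]='u': occ=0, LF[9]=C('u')+0=16+0=16
L[10]='o': occ=1, LF[10]=C('o')+1=13+1=14
L[11]='u': occ=1, LF[11]=C('u')+1=16+1=17
L[12]='u': occ=2, LF[12]=C('u')+2=16+2=18
L[13]='i': occ=5, LF[13]=C('i')+5=6+5=11
L[14]='u': occ=3, LF[14]=C('u')+3=16+3=19
L[15]='a': occ=0, LF[15]=C('a')+0=1+0=1
L[16]='o': occ=2, LF[16]=C('o')+2=13+2=15
L[17]='e': occ=2, LF[17]=C('e')+2=3+2=5
L[18]='a': occ=1, LF[18]=C('a')+1=1+1=2
L[19]='i': occ=6, LF[19]=C('i')+6=6+6=12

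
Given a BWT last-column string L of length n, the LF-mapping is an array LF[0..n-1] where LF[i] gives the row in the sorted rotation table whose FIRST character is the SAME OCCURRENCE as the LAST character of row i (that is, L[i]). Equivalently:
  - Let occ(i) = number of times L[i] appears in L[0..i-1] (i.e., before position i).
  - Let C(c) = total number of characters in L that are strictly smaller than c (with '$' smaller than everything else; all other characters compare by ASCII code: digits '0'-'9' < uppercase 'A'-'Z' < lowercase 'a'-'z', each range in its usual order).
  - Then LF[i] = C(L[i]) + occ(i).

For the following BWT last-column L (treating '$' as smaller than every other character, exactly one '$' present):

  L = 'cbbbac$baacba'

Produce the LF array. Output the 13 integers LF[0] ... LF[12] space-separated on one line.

Answer: 10 5 6 7 1 11 0 8 2 3 12 9 4

Derivation:
Char counts: '$':1, 'a':4, 'b':5, 'c':3
C (first-col start): C('$')=0, C('a')=1, C('b')=5, C('c')=10
L[0]='c': occ=0, LF[0]=C('c')+0=10+0=10
L[1]='b': occ=0, LF[1]=C('b')+0=5+0=5
L[2]='b': occ=1, LF[2]=C('b')+1=5+1=6
L[3]='b': occ=2, LF[3]=C('b')+2=5+2=7
L[4]='a': occ=0, LF[4]=C('a')+0=1+0=1
L[5]='c': occ=1, LF[5]=C('c')+1=10+1=11
L[6]='$': occ=0, LF[6]=C('$')+0=0+0=0
L[7]='b': occ=3, LF[7]=C('b')+3=5+3=8
L[8]='a': occ=1, LF[8]=C('a')+1=1+1=2
L[9]='a': occ=2, LF[9]=C('a')+2=1+2=3
L[10]='c': occ=2, LF[10]=C('c')+2=10+2=12
L[11]='b': occ=4, LF[11]=C('b')+4=5+4=9
L[12]='a': occ=3, LF[12]=C('a')+3=1+3=4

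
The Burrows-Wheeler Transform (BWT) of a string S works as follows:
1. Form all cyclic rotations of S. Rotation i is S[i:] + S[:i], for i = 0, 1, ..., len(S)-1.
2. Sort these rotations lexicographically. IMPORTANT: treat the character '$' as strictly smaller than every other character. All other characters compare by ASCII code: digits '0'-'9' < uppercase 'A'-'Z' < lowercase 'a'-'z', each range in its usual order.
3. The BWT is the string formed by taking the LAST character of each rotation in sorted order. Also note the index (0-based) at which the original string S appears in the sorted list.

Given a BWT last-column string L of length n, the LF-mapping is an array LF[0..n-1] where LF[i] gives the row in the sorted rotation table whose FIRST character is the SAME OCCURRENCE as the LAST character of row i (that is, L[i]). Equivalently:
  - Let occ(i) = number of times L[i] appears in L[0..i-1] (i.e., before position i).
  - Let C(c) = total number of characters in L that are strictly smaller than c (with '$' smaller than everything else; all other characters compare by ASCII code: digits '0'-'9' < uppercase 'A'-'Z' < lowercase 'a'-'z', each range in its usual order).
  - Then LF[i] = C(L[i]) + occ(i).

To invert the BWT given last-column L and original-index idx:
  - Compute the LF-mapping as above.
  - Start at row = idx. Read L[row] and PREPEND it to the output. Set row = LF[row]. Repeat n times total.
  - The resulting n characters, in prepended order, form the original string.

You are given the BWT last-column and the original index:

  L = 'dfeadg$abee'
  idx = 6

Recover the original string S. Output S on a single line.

LF mapping: 4 9 6 1 5 10 0 2 3 7 8
Walk LF starting at row 6, prepending L[row]:
  step 1: row=6, L[6]='$', prepend. Next row=LF[6]=0
  step 2: row=0, L[0]='d', prepend. Next row=LF[0]=4
  step 3: row=4, L[4]='d', prepend. Next row=LF[4]=5
  step 4: row=5, L[5]='g', prepend. Next row=LF[5]=10
  step 5: row=10, L[10]='e', prepend. Next row=LF[10]=8
  step 6: row=8, L[8]='b', prepend. Next row=LF[8]=3
  step 7: row=3, L[3]='a', prepend. Next row=LF[3]=1
  step 8: row=1, L[1]='f', prepend. Next row=LF[1]=9
  step 9: row=9, L[9]='e', prepend. Next row=LF[9]=7
  step 10: row=7, L[7]='a', prepend. Next row=LF[7]=2
  step 11: row=2, L[2]='e', prepend. Next row=LF[2]=6
Reversed output: eaefabegdd$

Answer: eaefabegdd$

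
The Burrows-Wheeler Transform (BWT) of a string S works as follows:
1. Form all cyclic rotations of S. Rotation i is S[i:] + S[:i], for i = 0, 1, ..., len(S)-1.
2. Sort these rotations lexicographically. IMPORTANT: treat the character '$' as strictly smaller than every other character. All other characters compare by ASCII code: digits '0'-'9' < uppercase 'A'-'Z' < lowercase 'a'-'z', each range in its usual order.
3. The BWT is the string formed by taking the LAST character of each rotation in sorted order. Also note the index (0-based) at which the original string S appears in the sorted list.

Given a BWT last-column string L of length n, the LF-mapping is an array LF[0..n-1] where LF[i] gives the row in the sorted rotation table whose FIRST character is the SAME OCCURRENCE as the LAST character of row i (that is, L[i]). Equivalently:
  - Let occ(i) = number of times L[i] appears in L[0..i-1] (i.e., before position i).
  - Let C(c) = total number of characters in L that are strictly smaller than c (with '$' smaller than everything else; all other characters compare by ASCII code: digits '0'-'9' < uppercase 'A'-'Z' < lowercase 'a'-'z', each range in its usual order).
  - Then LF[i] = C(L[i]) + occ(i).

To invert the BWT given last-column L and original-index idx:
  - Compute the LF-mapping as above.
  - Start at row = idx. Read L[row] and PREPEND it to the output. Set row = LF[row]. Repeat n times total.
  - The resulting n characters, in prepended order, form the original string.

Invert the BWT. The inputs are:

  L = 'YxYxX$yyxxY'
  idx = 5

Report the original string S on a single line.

Answer: xXYyxxyxYY$

Derivation:
LF mapping: 2 5 3 6 1 0 9 10 7 8 4
Walk LF starting at row 5, prepending L[row]:
  step 1: row=5, L[5]='$', prepend. Next row=LF[5]=0
  step 2: row=0, L[0]='Y', prepend. Next row=LF[0]=2
  step 3: row=2, L[2]='Y', prepend. Next row=LF[2]=3
  step 4: row=3, L[3]='x', prepend. Next row=LF[3]=6
  step 5: row=6, L[6]='y', prepend. Next row=LF[6]=9
  step 6: row=9, L[9]='x', prepend. Next row=LF[9]=8
  step 7: row=8, L[8]='x', prepend. Next row=LF[8]=7
  step 8: row=7, L[7]='y', prepend. Next row=LF[7]=10
  step 9: row=10, L[10]='Y', prepend. Next row=LF[10]=4
  step 10: row=4, L[4]='X', prepend. Next row=LF[4]=1
  step 11: row=1, L[1]='x', prepend. Next row=LF[1]=5
Reversed output: xXYyxxyxYY$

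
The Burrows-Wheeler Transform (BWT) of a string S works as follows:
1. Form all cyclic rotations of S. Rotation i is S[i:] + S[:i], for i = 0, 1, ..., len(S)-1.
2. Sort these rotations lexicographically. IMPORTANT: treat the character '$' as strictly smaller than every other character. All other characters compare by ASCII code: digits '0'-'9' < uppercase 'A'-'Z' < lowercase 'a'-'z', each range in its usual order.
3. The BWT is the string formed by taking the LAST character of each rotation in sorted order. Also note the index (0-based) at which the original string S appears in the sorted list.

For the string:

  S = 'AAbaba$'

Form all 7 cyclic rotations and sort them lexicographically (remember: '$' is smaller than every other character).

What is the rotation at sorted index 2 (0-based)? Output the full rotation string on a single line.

All 7 rotations (rotation i = S[i:]+S[:i]):
  rot[0] = AAbaba$
  rot[1] = Ababa$A
  rot[2] = baba$AA
  rot[3] = aba$AAb
  rot[4] = ba$AAba
  rot[5] = a$AAbab
  rot[6] = $AAbaba
Sorted (with $ < everything):
  sorted[0] = $AAbaba
  sorted[1] = AAbaba$
  sorted[2] = Ababa$A
  sorted[3] = a$AAbab
  sorted[4] = aba$AAb
  sorted[5] = ba$AAba
  sorted[6] = baba$AA
sorted[2] = Ababa$A

Answer: Ababa$A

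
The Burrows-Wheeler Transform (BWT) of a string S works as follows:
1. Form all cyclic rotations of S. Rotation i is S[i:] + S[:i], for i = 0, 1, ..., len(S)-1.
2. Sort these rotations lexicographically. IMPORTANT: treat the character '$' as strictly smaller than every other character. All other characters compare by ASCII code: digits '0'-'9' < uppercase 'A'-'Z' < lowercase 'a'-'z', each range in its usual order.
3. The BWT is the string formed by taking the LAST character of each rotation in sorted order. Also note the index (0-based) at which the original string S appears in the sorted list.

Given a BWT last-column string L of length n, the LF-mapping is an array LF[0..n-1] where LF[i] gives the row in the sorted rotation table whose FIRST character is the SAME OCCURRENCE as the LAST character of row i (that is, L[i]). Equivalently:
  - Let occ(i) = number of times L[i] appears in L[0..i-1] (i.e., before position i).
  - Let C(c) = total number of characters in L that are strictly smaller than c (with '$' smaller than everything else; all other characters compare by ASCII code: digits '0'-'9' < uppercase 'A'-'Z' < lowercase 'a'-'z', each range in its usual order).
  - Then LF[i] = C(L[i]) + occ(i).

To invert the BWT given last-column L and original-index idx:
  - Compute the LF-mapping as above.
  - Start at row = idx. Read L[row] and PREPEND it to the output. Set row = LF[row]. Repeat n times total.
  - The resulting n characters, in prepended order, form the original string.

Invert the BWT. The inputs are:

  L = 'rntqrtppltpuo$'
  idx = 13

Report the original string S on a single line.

LF mapping: 8 2 10 7 9 11 4 5 1 12 6 13 3 0
Walk LF starting at row 13, prepending L[row]:
  step 1: row=13, L[13]='$', prepend. Next row=LF[13]=0
  step 2: row=0, L[0]='r', prepend. Next row=LF[0]=8
  step 3: row=8, L[8]='l', prepend. Next row=LF[8]=1
  step 4: row=1, L[1]='n', prepend. Next row=LF[1]=2
  step 5: row=2, L[2]='t', prepend. Next row=LF[2]=10
  step 6: row=10, L[10]='p', prepend. Next row=LF[10]=6
  step 7: row=6, L[6]='p', prepend. Next row=LF[6]=4
  step 8: row=4, L[4]='r', prepend. Next row=LF[4]=9
  step 9: row=9, L[9]='t', prepend. Next row=LF[9]=12
  step 10: row=12, L[12]='o', prepend. Next row=LF[12]=3
  step 11: row=3, L[3]='q', prepend. Next row=LF[3]=7
  step 12: row=7, L[7]='p', prepend. Next row=LF[7]=5
  step 13: row=5, L[5]='t', prepend. Next row=LF[5]=11
  step 14: row=11, L[11]='u', prepend. Next row=LF[11]=13
Reversed output: utpqotrpptnlr$

Answer: utpqotrpptnlr$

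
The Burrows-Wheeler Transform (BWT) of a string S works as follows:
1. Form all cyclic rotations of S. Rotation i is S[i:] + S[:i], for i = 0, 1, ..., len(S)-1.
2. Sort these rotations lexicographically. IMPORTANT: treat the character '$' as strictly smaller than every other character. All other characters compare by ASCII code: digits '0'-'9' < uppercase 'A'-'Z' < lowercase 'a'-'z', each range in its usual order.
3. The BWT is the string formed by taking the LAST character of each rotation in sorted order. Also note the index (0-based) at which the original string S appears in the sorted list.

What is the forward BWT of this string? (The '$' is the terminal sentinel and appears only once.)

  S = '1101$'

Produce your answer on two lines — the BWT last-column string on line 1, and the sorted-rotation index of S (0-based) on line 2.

Answer: 1101$
4

Derivation:
All 5 rotations (rotation i = S[i:]+S[:i]):
  rot[0] = 1101$
  rot[1] = 101$1
  rot[2] = 01$11
  rot[3] = 1$110
  rot[4] = $1101
Sorted (with $ < everything):
  sorted[0] = $1101  (last char: '1')
  sorted[1] = 01$11  (last char: '1')
  sorted[2] = 1$110  (last char: '0')
  sorted[3] = 101$1  (last char: '1')
  sorted[4] = 1101$  (last char: '$')
Last column: 1101$
Original string S is at sorted index 4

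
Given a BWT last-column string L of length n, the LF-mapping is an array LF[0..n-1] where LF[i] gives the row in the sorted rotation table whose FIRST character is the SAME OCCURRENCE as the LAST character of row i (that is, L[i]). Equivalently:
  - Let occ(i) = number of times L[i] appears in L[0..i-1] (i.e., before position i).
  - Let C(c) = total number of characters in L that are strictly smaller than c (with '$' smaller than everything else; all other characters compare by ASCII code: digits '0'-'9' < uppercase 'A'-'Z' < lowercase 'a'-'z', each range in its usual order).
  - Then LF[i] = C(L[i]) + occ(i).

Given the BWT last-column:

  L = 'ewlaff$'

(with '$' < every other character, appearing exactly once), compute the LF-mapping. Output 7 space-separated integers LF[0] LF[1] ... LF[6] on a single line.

Answer: 2 6 5 1 3 4 0

Derivation:
Char counts: '$':1, 'a':1, 'e':1, 'f':2, 'l':1, 'w':1
C (first-col start): C('$')=0, C('a')=1, C('e')=2, C('f')=3, C('l')=5, C('w')=6
L[0]='e': occ=0, LF[0]=C('e')+0=2+0=2
L[1]='w': occ=0, LF[1]=C('w')+0=6+0=6
L[2]='l': occ=0, LF[2]=C('l')+0=5+0=5
L[3]='a': occ=0, LF[3]=C('a')+0=1+0=1
L[4]='f': occ=0, LF[4]=C('f')+0=3+0=3
L[5]='f': occ=1, LF[5]=C('f')+1=3+1=4
L[6]='$': occ=0, LF[6]=C('$')+0=0+0=0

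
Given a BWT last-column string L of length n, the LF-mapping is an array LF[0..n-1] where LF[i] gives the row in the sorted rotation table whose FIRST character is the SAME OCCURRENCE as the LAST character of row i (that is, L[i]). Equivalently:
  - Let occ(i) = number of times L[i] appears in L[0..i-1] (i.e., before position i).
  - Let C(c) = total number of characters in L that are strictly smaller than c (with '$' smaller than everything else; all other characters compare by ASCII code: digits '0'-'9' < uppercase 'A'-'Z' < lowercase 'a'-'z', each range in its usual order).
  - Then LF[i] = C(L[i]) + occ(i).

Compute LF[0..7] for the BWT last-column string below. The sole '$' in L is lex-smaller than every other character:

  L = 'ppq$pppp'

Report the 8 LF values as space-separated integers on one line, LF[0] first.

Char counts: '$':1, 'p':6, 'q':1
C (first-col start): C('$')=0, C('p')=1, C('q')=7
L[0]='p': occ=0, LF[0]=C('p')+0=1+0=1
L[1]='p': occ=1, LF[1]=C('p')+1=1+1=2
L[2]='q': occ=0, LF[2]=C('q')+0=7+0=7
L[3]='$': occ=0, LF[3]=C('$')+0=0+0=0
L[4]='p': occ=2, LF[4]=C('p')+2=1+2=3
L[5]='p': occ=3, LF[5]=C('p')+3=1+3=4
L[6]='p': occ=4, LF[6]=C('p')+4=1+4=5
L[7]='p': occ=5, LF[7]=C('p')+5=1+5=6

Answer: 1 2 7 0 3 4 5 6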